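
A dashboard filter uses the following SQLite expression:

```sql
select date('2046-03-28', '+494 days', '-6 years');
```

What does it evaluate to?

2041-08-04

Applying '+494 days' to 2046-03-28: counting 494 days forward gives 2047-08-04.
Adding -6 years to 2047-08-04 gives 2041-08-04.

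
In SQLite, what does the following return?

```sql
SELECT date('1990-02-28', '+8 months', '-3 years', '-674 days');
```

1985-12-23

Adding +8 months to 1990-02-28 gives 1990-10-28.
Adding -3 years to 1990-10-28 gives 1987-10-28.
Applying '-674 days' to 1987-10-28: counting 674 days back gives 1985-12-23.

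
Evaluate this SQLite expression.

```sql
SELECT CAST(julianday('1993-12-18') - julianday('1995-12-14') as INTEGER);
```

-726

13 days remain in December 1993 after the 18th (31 − 18).
Full months from January 1994 through November 1995 contribute their day counts.
Then 14 days into December 1995.
Total: 13 + 31 + 28 + 31 + 30 + 31 + 30 + 31 + 31 + 30 + 31 + 30 + 31 + 31 + 28 + 31 + 30 + 31 + 30 + 31 + 31 + 30 + 31 + 30 + 14 = 726.
The subtraction is earlier − later, so the result is −726 → -726.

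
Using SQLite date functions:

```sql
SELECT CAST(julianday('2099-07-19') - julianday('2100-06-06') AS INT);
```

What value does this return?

12 days remain in July 2099 after the 19th (31 − 19).
Full months from August 2099 through May 2100 contribute their day counts.
Then 6 days into June 2100.
Total: 12 + 31 + 30 + 31 + 30 + 31 + 31 + 28 + 31 + 30 + 31 + 6 = 322.
The subtraction is earlier − later, so the result is −322 → -322.

-322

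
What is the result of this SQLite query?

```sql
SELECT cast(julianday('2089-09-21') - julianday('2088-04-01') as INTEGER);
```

29 days remain in April 2088 after the 1st (30 − 1).
Full months from May 2088 through August 2089 contribute their day counts.
Then 21 days into September 2089.
Total: 29 + 31 + 30 + 31 + 31 + 30 + 31 + 30 + 31 + 31 + 28 + 31 + 30 + 31 + 30 + 31 + 31 + 21 = 538.

538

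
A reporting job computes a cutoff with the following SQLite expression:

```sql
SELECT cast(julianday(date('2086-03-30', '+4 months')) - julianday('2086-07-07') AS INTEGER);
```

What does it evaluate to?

23

Adding +4 months to 2086-03-30 gives 2086-07-30.
Both dates are in July 2086: 30 − 7 = 23.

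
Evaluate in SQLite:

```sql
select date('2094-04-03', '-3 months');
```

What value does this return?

2094-01-03

Adding -3 months to 2094-04-03 gives 2094-01-03.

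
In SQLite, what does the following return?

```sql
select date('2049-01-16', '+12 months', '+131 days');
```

2050-05-27

Adding +12 months to 2049-01-16 gives 2050-01-16.
Applying '+131 days' to 2050-01-16: counting 131 days forward gives 2050-05-27.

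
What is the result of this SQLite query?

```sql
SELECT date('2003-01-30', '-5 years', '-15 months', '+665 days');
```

1998-08-26

Adding -5 years to 2003-01-30 gives 1998-01-30.
Adding -15 months to 1998-01-30 gives 1996-10-30.
Applying '+665 days' to 1996-10-30: counting 665 days forward gives 1998-08-26.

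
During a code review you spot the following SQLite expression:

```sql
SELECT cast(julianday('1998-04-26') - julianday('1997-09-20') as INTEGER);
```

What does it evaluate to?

218

10 days remain in September 1997 after the 20th (30 − 20).
Full months from October 1997 through March 1998 contribute their day counts.
Then 26 days into April 1998.
Total: 10 + 31 + 30 + 31 + 31 + 28 + 31 + 26 = 218.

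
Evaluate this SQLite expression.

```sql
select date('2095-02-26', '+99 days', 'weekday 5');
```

Applying '+99 days' to 2095-02-26: counting 99 days forward gives 2095-06-05.
`weekday 5` advances to the next Friday; 2095-06-05 is a Sunday, so it moves forward to 2095-06-10.

2095-06-10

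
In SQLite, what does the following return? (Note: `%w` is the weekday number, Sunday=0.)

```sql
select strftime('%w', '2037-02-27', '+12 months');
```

First apply '+12 months': 2037-02-27 → 2038-02-27.
2038-02-27 is a Saturday; with Sunday=0 that is 6.

6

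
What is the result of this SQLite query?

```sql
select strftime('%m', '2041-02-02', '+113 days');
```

05

First apply '+113 days': 2041-02-02 → 2041-05-26.
`%m` extracts the 2-digit month (01-12): 05.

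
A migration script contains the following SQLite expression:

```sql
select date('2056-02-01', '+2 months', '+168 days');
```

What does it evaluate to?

2056-09-16

Adding +2 months to 2056-02-01 gives 2056-04-01.
Applying '+168 days' to 2056-04-01: counting 168 days forward gives 2056-09-16.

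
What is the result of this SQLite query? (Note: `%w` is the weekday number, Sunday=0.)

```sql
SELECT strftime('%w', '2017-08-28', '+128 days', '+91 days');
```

First apply '+128 days', '+91 days': 2017-08-28 → 2018-04-04.
2018-04-04 is a Wednesday; with Sunday=0 that is 3.

3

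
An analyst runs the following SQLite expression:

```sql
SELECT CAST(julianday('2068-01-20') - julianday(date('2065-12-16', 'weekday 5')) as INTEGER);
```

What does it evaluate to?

`weekday 5` advances to the next Friday; 2065-12-16 is a Wednesday, so it moves forward to 2065-12-18.
13 days remain in December 2065 after the 18th (31 − 18).
Full months from January 2066 through December 2067 contribute their day counts.
Then 20 days into January 2068.
Total: 13 + 31 + 28 + 31 + 30 + 31 + 30 + 31 + 31 + 30 + 31 + 30 + 31 + 31 + 28 + 31 + 30 + 31 + 30 + 31 + 31 + 30 + 31 + 30 + 31 + 20 = 763.

763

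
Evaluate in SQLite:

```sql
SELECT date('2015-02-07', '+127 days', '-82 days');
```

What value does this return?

2015-03-24

Applying '+127 days' to 2015-02-07: counting 127 days forward gives 2015-06-14.
Applying '-82 days' to 2015-06-14: counting 82 days back gives 2015-03-24.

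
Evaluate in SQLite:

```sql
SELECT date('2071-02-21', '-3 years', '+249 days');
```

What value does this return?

2068-10-27

Adding -3 years to 2071-02-21 gives 2068-02-21.
Applying '+249 days' to 2068-02-21: counting 249 days forward gives 2068-10-27.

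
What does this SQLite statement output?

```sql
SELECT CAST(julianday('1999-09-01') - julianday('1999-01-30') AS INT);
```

214

1 day remains in January 1999 after the 30th (31 − 30).
Full months from February 1999 through August 1999 contribute their day counts.
Then 1 day into September 1999.
Total: 1 + 28 + 31 + 30 + 31 + 30 + 31 + 31 + 1 = 214.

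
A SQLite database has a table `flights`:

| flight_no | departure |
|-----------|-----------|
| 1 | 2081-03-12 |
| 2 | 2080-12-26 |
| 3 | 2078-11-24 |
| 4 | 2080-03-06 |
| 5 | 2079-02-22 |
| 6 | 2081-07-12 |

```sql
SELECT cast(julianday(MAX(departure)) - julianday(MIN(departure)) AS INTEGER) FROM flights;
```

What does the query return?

MIN = 2078-11-24, MAX = 2081-07-12.
6 days remain in November 2078 after the 24th (30 − 24).
Full months from December 2078 through June 2081 contribute their day counts.
Then 12 days into July 2081.
Total: 6 + 31 + 31 + 28 + 31 + 30 + 31 + 30 + 31 + 31 + 30 + 31 + 30 + 31 + 31 + 29 + 31 + 30 + 31 + 30 + 31 + 31 + 30 + 31 + 30 + 31 + 31 + 28 + 31 + 30 + 31 + 30 + 12 = 961.

961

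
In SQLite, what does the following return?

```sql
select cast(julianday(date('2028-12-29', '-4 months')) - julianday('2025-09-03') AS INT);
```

1091

Adding -4 months to 2028-12-29 gives 2028-08-29.
27 days remain in September 2025 after the 3rd (30 − 3).
Full months from October 2025 through July 2028 contribute their day counts.
Then 29 days into August 2028.
Total: 27 + 31 + 30 + 31 + 31 + 28 + 31 + 30 + 31 + 30 + 31 + 31 + 30 + 31 + 30 + 31 + 31 + 28 + 31 + 30 + 31 + 30 + 31 + 31 + 30 + 31 + 30 + 31 + 31 + 29 + 31 + 30 + 31 + 30 + 31 + 29 = 1091.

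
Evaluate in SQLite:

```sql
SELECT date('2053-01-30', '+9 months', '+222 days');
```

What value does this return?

Adding +9 months to 2053-01-30 gives 2053-10-30.
Applying '+222 days' to 2053-10-30: counting 222 days forward gives 2054-06-09.

2054-06-09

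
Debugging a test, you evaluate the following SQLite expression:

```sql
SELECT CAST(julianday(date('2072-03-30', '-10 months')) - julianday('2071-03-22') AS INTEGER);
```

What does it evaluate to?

69

Adding -10 months to 2072-03-30 gives 2071-05-30.
9 days remain in March 2071 after the 22nd (31 − 22).
April 2071: 30 days.
Then 30 days into May 2071.
Total: 9 + 30 + 30 = 69.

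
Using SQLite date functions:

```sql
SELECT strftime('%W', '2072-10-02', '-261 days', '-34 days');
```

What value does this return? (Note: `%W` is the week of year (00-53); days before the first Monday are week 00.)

First apply '-261 days', '-34 days': 2072-10-02 → 2071-12-12.
2071-12-12 is a Saturday. SQLite's %W counts Mondays since the year started; the result is 49.

49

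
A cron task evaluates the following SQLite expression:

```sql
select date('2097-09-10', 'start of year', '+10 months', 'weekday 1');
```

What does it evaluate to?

2097-11-04

`start of year` rewinds 2097-09-10 to 2097-01-01.
Adding +10 months to 2097-01-01 gives 2097-11-01.
`weekday 1` advances to the next Monday; 2097-11-01 is a Friday, so it moves forward to 2097-11-04.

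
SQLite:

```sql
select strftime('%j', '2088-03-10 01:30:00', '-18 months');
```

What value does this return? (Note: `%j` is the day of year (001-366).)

First apply '-18 months': 2088-03-10 01:30:00 → 2086-09-10 01:30:00.
Day-of-year for 2086-09-10: days since 2086-01-01 inclusive = 253, zero-padded to 253.

253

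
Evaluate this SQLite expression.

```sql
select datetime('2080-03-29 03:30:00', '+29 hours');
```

+29 hours from 2080-03-29 03:30:00 is 2080-03-30 08:30:00 (crosses midnight).

2080-03-30 08:30:00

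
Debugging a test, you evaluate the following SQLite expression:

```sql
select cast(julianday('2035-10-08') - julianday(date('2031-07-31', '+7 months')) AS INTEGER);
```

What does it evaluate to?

1315

Adding +7 months to 2031-07-31 targets 2032-02-31. February 2032 has only 29 days, so SQLite normalizes the 2-day overflow forward to 2032-03-02.
29 days remain in March 2032 after the 2nd (31 − 2).
Full months from April 2032 through September 2035 contribute their day counts.
Then 8 days into October 2035.
Total: 29 + 30 + 31 + 30 + 31 + 31 + 30 + 31 + 30 + 31 + 31 + 28 + 31 + 30 + 31 + 30 + 31 + 31 + 30 + 31 + 30 + 31 + 31 + 28 + 31 + 30 + 31 + 30 + 31 + 31 + 30 + 31 + 30 + 31 + 31 + 28 + 31 + 30 + 31 + 30 + 31 + 31 + 30 + 8 = 1315.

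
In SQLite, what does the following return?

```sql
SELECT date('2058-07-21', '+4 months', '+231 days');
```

2059-07-10

Adding +4 months to 2058-07-21 gives 2058-11-21.
Applying '+231 days' to 2058-11-21: counting 231 days forward gives 2059-07-10.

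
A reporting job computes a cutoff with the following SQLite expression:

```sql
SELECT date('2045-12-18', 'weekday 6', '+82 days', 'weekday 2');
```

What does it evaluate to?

2046-03-20

`weekday 6` advances to the next Saturday; 2045-12-18 is a Monday, so it moves forward to 2045-12-23.
Applying '+82 days' to 2045-12-23: counting 82 days forward gives 2046-03-15.
`weekday 2` advances to the next Tuesday; 2046-03-15 is a Thursday, so it moves forward to 2046-03-20.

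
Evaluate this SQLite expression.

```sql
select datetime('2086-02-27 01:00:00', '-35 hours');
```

2086-02-25 14:00:00

-35 hours from 2086-02-27 01:00:00 is 2086-02-25 14:00:00 (crosses midnight).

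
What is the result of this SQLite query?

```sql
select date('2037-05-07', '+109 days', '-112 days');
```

2037-05-04

Applying '+109 days' to 2037-05-07: counting 109 days forward gives 2037-08-24.
Applying '-112 days' to 2037-08-24: counting 112 days back gives 2037-05-04.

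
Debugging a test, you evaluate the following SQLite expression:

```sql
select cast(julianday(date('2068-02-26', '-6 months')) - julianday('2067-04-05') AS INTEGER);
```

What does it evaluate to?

Adding -6 months to 2068-02-26 gives 2067-08-26.
25 days remain in April 2067 after the 5th (30 − 5).
May 2067: 31 days.
June 2067: 30 days.
July 2067: 31 days.
Then 26 days into August 2067.
Total: 25 + 31 + 30 + 31 + 26 = 143.

143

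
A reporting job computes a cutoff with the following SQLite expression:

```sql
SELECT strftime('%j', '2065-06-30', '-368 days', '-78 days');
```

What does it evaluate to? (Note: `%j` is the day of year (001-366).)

First apply '-368 days', '-78 days': 2065-06-30 → 2064-04-10.
Day-of-year for 2064-04-10: days since 2064-01-01 inclusive = 101, zero-padded to 101.

101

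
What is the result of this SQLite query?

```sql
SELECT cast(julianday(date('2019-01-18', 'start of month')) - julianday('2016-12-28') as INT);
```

`start of month` rewinds 2019-01-18 to 2019-01-01.
3 days remain in December 2016 after the 28th (31 − 28).
Full months from January 2017 through December 2018 contribute their day counts.
Then 1 day into January 2019.
Total: 3 + 31 + 28 + 31 + 30 + 31 + 30 + 31 + 31 + 30 + 31 + 30 + 31 + 31 + 28 + 31 + 30 + 31 + 30 + 31 + 31 + 30 + 31 + 30 + 31 + 1 = 734.

734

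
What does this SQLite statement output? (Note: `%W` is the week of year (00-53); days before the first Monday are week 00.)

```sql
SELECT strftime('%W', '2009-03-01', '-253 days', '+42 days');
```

30

First apply '-253 days', '+42 days': 2009-03-01 → 2008-08-02.
2008-08-02 is a Saturday. SQLite's %W counts Mondays since the year started; the result is 30.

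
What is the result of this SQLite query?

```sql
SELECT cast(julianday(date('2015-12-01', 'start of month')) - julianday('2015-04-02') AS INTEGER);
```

`start of month` rewinds 2015-12-01 to 2015-12-01.
28 days remain in April 2015 after the 2nd (30 − 2).
Full months from May 2015 through November 2015 contribute their day counts.
Then 1 day into December 2015.
Total: 28 + 31 + 30 + 31 + 31 + 30 + 31 + 30 + 1 = 243.

243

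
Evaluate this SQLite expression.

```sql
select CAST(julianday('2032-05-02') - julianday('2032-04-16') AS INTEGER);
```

14 days remain in April 2032 after the 16th (30 − 16).
Then 2 days into May 2032.
Total: 14 + 2 = 16.

16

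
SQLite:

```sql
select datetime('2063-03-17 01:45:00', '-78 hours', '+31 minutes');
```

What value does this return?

2063-03-13 20:16:00

-78 hours from 2063-03-17 01:45:00 is 2063-03-13 19:45:00 (crosses midnight).
+31 minutes from 2063-03-13 19:45:00 is 2063-03-13 20:16:00.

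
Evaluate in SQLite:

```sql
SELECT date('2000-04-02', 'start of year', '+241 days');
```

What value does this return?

2000-08-29

`start of year` rewinds 2000-04-02 to 2000-01-01.
Applying '+241 days' to 2000-01-01: counting 241 days forward gives 2000-08-29.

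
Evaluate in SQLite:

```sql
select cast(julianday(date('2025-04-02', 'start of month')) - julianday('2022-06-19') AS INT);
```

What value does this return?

1017

`start of month` rewinds 2025-04-02 to 2025-04-01.
11 days remain in June 2022 after the 19th (30 − 19).
Full months from July 2022 through March 2025 contribute their day counts.
Then 1 day into April 2025.
Total: 11 + 31 + 31 + 30 + 31 + 30 + 31 + 31 + 28 + 31 + 30 + 31 + 30 + 31 + 31 + 30 + 31 + 30 + 31 + 31 + 29 + 31 + 30 + 31 + 30 + 31 + 31 + 30 + 31 + 30 + 31 + 31 + 28 + 31 + 1 = 1017.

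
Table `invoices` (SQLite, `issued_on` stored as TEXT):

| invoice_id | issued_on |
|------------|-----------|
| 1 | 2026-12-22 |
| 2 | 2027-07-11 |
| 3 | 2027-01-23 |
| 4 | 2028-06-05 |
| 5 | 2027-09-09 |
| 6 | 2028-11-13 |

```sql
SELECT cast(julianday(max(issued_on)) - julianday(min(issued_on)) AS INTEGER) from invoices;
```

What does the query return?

692

MIN = 2026-12-22, MAX = 2028-11-13.
9 days remain in December 2026 after the 22nd (31 − 22).
Full months from January 2027 through October 2028 contribute their day counts.
Then 13 days into November 2028.
Total: 9 + 31 + 28 + 31 + 30 + 31 + 30 + 31 + 31 + 30 + 31 + 30 + 31 + 31 + 29 + 31 + 30 + 31 + 30 + 31 + 31 + 30 + 31 + 13 = 692.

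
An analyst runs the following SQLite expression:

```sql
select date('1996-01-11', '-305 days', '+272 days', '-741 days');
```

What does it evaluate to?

1993-11-28

Applying '-305 days' to 1996-01-11: counting 305 days back gives 1995-03-12.
Applying '+272 days' to 1995-03-12: counting 272 days forward gives 1995-12-09.
Applying '-741 days' to 1995-12-09: counting 741 days back gives 1993-11-28.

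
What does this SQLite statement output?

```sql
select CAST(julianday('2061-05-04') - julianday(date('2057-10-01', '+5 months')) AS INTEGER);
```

Adding +5 months to 2057-10-01 gives 2058-03-01.
30 days remain in March 2058 after the 1st (31 − 1).
Full months from April 2058 through April 2061 contribute their day counts.
Then 4 days into May 2061.
Total: 30 + 30 + 31 + 30 + 31 + 31 + 30 + 31 + 30 + 31 + 31 + 28 + 31 + 30 + 31 + 30 + 31 + 31 + 30 + 31 + 30 + 31 + 31 + 29 + 31 + 30 + 31 + 30 + 31 + 31 + 30 + 31 + 30 + 31 + 31 + 28 + 31 + 30 + 4 = 1160.

1160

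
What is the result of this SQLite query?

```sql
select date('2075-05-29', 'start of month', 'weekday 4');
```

2075-05-02

`start of month` rewinds 2075-05-29 to 2075-05-01.
`weekday 4` advances to the next Thursday; 2075-05-01 is a Wednesday, so it moves forward to 2075-05-02.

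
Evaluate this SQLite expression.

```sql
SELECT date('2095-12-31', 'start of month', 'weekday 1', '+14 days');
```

2095-12-19

`start of month` rewinds 2095-12-31 to 2095-12-01.
`weekday 1` advances to the next Monday; 2095-12-01 is a Thursday, so it moves forward to 2095-12-05.
Advancing 14 more days within December lands on 2095-12-19.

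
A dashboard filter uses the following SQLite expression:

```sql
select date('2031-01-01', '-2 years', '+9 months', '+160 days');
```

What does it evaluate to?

Adding -2 years to 2031-01-01 gives 2029-01-01.
Adding +9 months to 2029-01-01 gives 2029-10-01.
Applying '+160 days' to 2029-10-01: counting 160 days forward gives 2030-03-10.

2030-03-10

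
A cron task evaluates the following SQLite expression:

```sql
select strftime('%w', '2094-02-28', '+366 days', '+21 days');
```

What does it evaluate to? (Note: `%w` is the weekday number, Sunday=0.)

First apply '+366 days', '+21 days': 2094-02-28 → 2095-03-22.
2095-03-22 is a Tuesday; with Sunday=0 that is 2.

2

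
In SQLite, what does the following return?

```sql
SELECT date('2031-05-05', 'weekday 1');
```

`weekday 1` advances to the next Monday; 2031-05-05 is already a Monday, so it stays at 2031-05-05.

2031-05-05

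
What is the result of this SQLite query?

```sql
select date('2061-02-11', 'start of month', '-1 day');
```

`start of month` rewinds 2061-02-11 to 2061-02-01.
Going back 1 day from 2061-02-01 reaches 2061-01-31 (last day of January, 31 days).

2061-01-31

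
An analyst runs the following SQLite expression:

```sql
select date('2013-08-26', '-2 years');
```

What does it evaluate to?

Adding -2 years to 2013-08-26 gives 2011-08-26.

2011-08-26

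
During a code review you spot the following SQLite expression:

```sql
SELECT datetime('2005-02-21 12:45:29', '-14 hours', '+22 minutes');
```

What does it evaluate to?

2005-02-20 23:07:29

-14 hours from 2005-02-21 12:45:29 is 2005-02-20 22:45:29 (crosses midnight).
+22 minutes from 2005-02-20 22:45:29 is 2005-02-20 23:07:29.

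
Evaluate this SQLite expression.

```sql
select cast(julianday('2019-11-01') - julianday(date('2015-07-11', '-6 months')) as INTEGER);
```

1755

Adding -6 months to 2015-07-11 gives 2015-01-11.
20 days remain in January 2015 after the 11th (31 − 11).
Full months from February 2015 through October 2019 contribute their day counts.
Then 1 day into November 2019.
Total: 20 + 28 + 31 + 30 + 31 + 30 + 31 + 31 + 30 + 31 + 30 + 31 + 31 + 29 + 31 + 30 + 31 + 30 + 31 + 31 + 30 + 31 + 30 + 31 + 31 + 28 + 31 + 30 + 31 + 30 + 31 + 31 + 30 + 31 + 30 + 31 + 31 + 28 + 31 + 30 + 31 + 30 + 31 + 31 + 30 + 31 + 30 + 31 + 31 + 28 + 31 + 30 + 31 + 30 + 31 + 31 + 30 + 31 + 1 = 1755.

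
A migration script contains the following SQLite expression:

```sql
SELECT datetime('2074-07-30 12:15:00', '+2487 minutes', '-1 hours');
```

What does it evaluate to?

2487 minutes = 41h 27m; +2487 minutes from 2074-07-30 12:15:00 is 2074-08-01 05:42:00 (crosses midnight).
-1 hours from 2074-08-01 05:42:00 is 2074-08-01 04:42:00.

2074-08-01 04:42:00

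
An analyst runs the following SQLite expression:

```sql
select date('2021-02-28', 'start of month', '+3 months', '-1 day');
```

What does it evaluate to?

2021-04-30

`start of month` rewinds 2021-02-28 to 2021-02-01.
Adding +3 months to 2021-02-01 gives 2021-05-01.
Going back 1 day from 2021-05-01 reaches 2021-04-30 (last day of April, 30 days).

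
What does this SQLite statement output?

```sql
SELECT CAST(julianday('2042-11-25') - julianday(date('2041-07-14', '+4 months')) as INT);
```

Adding +4 months to 2041-07-14 gives 2041-11-14.
16 days remain in November 2041 after the 14th (30 − 14).
Full months from December 2041 through October 2042 contribute their day counts.
Then 25 days into November 2042.
Total: 16 + 31 + 31 + 28 + 31 + 30 + 31 + 30 + 31 + 31 + 30 + 31 + 25 = 376.

376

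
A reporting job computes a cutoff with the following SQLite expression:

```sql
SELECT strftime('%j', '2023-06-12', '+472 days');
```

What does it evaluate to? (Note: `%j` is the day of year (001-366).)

270

First apply '+472 days': 2023-06-12 → 2024-09-26.
Day-of-year for 2024-09-26: days since 2024-01-01 inclusive = 270, zero-padded to 270.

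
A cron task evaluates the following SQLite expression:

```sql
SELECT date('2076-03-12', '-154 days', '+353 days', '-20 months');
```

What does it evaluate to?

Applying '-154 days' to 2076-03-12: counting 154 days back gives 2075-10-10.
Applying '+353 days' to 2075-10-10: counting 353 days forward gives 2076-09-27.
Adding -20 months to 2076-09-27 gives 2075-01-27.

2075-01-27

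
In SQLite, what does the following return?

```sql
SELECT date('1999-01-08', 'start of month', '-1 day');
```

`start of month` rewinds 1999-01-08 to 1999-01-01.
Going back 1 day from 1999-01-01 reaches 1998-12-31 (last day of December, 31 days).

1998-12-31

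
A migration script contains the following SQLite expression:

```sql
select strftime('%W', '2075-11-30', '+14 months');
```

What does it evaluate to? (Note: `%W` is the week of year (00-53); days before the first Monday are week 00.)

First apply '+14 months': 2075-11-30 → 2077-01-30.
2077-01-30 is a Saturday. SQLite's %W counts Mondays since the year started; the result is 04.

04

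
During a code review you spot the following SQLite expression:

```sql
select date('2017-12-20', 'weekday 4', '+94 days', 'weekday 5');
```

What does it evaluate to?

`weekday 4` advances to the next Thursday; 2017-12-20 is a Wednesday, so it moves forward to 2017-12-21.
Applying '+94 days' to 2017-12-21: counting 94 days forward gives 2018-03-25.
`weekday 5` advances to the next Friday; 2018-03-25 is a Sunday, so it moves forward to 2018-03-30.

2018-03-30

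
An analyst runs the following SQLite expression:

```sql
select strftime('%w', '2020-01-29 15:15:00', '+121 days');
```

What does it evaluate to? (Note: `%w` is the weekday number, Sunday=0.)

5

First apply '+121 days': 2020-01-29 15:15:00 → 2020-05-29 15:15:00.
2020-05-29 is a Friday; with Sunday=0 that is 5.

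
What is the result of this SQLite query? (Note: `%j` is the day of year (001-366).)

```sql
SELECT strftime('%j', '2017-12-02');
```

336

Day-of-year for 2017-12-02: days since 2017-01-01 inclusive = 336, zero-padded to 336.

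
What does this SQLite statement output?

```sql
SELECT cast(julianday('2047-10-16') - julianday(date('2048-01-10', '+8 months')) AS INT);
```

-330

Adding +8 months to 2048-01-10 gives 2048-09-10.
15 days remain in October 2047 after the 16th (31 − 16).
Full months from November 2047 through August 2048 contribute their day counts.
Then 10 days into September 2048.
Total: 15 + 30 + 31 + 31 + 29 + 31 + 30 + 31 + 30 + 31 + 31 + 10 = 330.
The subtraction is earlier − later, so the result is −330 → -330.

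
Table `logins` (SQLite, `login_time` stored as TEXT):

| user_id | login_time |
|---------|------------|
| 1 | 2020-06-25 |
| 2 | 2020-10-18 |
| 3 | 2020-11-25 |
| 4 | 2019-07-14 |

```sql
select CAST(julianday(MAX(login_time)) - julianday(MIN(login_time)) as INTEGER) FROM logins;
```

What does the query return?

MIN = 2019-07-14, MAX = 2020-11-25.
17 days remain in July 2019 after the 14th (31 − 14).
Full months from August 2019 through October 2020 contribute their day counts.
Then 25 days into November 2020.
Total: 17 + 31 + 30 + 31 + 30 + 31 + 31 + 29 + 31 + 30 + 31 + 30 + 31 + 31 + 30 + 31 + 25 = 500.

500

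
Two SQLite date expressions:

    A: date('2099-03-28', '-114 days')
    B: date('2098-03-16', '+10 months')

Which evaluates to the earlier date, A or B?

A

A = 2098-12-04.
B = 2099-01-16.
A is earlier.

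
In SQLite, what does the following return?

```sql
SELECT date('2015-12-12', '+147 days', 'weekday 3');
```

2016-05-11

Applying '+147 days' to 2015-12-12: counting 147 days forward gives 2016-05-07.
`weekday 3` advances to the next Wednesday; 2016-05-07 is a Saturday, so it moves forward to 2016-05-11.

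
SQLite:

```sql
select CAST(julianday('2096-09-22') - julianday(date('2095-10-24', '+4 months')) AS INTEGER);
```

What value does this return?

211

Adding +4 months to 2095-10-24 gives 2096-02-24.
5 days remain in February 2096 after the 24th (29 − 24).
Full months from March 2096 through August 2096 contribute their day counts.
Then 22 days into September 2096.
Total: 5 + 31 + 30 + 31 + 30 + 31 + 31 + 22 = 211.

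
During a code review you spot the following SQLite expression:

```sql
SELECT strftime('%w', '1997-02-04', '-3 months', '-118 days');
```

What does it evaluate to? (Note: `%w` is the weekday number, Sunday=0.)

2

First apply '-3 months', '-118 days': 1997-02-04 → 1996-07-09.
1996-07-09 is a Tuesday; with Sunday=0 that is 2.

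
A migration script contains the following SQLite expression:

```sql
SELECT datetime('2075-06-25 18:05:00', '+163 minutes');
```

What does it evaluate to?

2075-06-25 20:48:00

163 minutes = 2h 43m; +163 minutes from 2075-06-25 18:05:00 is 2075-06-25 20:48:00.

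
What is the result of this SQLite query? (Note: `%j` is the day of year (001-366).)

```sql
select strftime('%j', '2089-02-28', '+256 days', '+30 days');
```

First apply '+256 days', '+30 days': 2089-02-28 → 2089-12-11.
Day-of-year for 2089-12-11: days since 2089-01-01 inclusive = 345, zero-padded to 345.

345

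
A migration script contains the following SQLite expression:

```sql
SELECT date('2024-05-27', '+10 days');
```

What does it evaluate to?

2024-06-06

May 2024 has 31 days; 4 remain after the 27th, so 5 days reach 2024-06-01.
Advancing 5 more days within June lands on 2024-06-06.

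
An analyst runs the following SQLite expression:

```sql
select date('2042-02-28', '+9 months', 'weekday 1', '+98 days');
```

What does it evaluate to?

Adding +9 months to 2042-02-28 gives 2042-11-28.
`weekday 1` advances to the next Monday; 2042-11-28 is a Friday, so it moves forward to 2042-12-01.
Applying '+98 days' to 2042-12-01: counting 98 days forward gives 2043-03-09.

2043-03-09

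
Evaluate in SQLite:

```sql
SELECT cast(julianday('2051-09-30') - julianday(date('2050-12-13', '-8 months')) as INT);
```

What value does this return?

535

Adding -8 months to 2050-12-13 gives 2050-04-13.
17 days remain in April 2050 after the 13th (30 − 13).
Full months from May 2050 through August 2051 contribute their day counts.
Then 30 days into September 2051.
Total: 17 + 31 + 30 + 31 + 31 + 30 + 31 + 30 + 31 + 31 + 28 + 31 + 30 + 31 + 30 + 31 + 31 + 30 = 535.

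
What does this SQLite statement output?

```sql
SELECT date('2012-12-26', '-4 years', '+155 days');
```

2009-05-30

Adding -4 years to 2012-12-26 gives 2008-12-26.
Applying '+155 days' to 2008-12-26: counting 155 days forward gives 2009-05-30.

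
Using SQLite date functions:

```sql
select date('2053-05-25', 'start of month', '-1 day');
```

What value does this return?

2053-04-30

`start of month` rewinds 2053-05-25 to 2053-05-01.
Going back 1 day from 2053-05-01 reaches 2053-04-30 (last day of April, 30 days).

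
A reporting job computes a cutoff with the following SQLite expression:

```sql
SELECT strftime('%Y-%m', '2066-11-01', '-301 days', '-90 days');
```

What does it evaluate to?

2065-10

First apply '-301 days', '-90 days': 2066-11-01 → 2065-10-06.
`%Y-%m` extracts the year-month: 2065-10.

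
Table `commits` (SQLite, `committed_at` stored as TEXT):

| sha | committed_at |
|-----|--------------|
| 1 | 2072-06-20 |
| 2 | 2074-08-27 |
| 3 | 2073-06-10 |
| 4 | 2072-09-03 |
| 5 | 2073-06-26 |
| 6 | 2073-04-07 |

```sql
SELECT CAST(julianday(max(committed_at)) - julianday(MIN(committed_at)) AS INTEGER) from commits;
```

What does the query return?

798

MIN = 2072-06-20, MAX = 2074-08-27.
10 days remain in June 2072 after the 20th (30 − 20).
Full months from July 2072 through July 2074 contribute their day counts.
Then 27 days into August 2074.
Total: 10 + 31 + 31 + 30 + 31 + 30 + 31 + 31 + 28 + 31 + 30 + 31 + 30 + 31 + 31 + 30 + 31 + 30 + 31 + 31 + 28 + 31 + 30 + 31 + 30 + 31 + 27 = 798.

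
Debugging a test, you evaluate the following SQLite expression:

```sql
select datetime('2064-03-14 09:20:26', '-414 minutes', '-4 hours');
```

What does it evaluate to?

2064-03-13 22:26:26

414 minutes = 6h 54m; -414 minutes from 2064-03-14 09:20:26 is 2064-03-14 02:26:26.
-4 hours from 2064-03-14 02:26:26 is 2064-03-13 22:26:26 (crosses midnight).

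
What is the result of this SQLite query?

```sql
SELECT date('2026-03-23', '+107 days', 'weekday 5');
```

Applying '+107 days' to 2026-03-23: counting 107 days forward gives 2026-07-08.
`weekday 5` advances to the next Friday; 2026-07-08 is a Wednesday, so it moves forward to 2026-07-10.

2026-07-10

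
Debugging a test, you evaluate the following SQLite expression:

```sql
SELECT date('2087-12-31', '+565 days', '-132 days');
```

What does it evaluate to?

2089-03-08

Applying '+565 days' to 2087-12-31: counting 565 days forward gives 2089-07-18.
Applying '-132 days' to 2089-07-18: counting 132 days back gives 2089-03-08.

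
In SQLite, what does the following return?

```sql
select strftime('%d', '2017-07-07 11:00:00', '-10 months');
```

07

First apply '-10 months': 2017-07-07 11:00:00 → 2016-09-07 11:00:00.
`%d` extracts the 2-digit day of month: 07.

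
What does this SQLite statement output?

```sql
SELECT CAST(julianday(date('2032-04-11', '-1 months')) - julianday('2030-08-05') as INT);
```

Adding -1 month to 2032-04-11 gives 2032-03-11.
26 days remain in August 2030 after the 5th (31 − 5).
Full months from September 2030 through February 2032 contribute their day counts.
Then 11 days into March 2032.
Total: 26 + 30 + 31 + 30 + 31 + 31 + 28 + 31 + 30 + 31 + 30 + 31 + 31 + 30 + 31 + 30 + 31 + 31 + 29 + 11 = 584.

584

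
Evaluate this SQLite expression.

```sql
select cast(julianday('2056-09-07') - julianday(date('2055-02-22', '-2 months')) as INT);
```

625

Adding -2 months to 2055-02-22 gives 2054-12-22.
9 days remain in December 2054 after the 22nd (31 − 22).
Full months from January 2055 through August 2056 contribute their day counts.
Then 7 days into September 2056.
Total: 9 + 31 + 28 + 31 + 30 + 31 + 30 + 31 + 31 + 30 + 31 + 30 + 31 + 31 + 29 + 31 + 30 + 31 + 30 + 31 + 31 + 7 = 625.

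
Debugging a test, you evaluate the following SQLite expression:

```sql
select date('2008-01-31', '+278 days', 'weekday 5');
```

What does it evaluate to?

2008-11-07

Applying '+278 days' to 2008-01-31: counting 278 days forward gives 2008-11-04.
`weekday 5` advances to the next Friday; 2008-11-04 is a Tuesday, so it moves forward to 2008-11-07.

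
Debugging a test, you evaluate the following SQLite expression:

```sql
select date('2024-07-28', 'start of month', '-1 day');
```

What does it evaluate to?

2024-06-30

`start of month` rewinds 2024-07-28 to 2024-07-01.
Going back 1 day from 2024-07-01 reaches 2024-06-30 (last day of June, 30 days).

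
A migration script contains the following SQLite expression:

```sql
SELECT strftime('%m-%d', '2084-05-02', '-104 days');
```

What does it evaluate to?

01-19

First apply '-104 days': 2084-05-02 → 2084-01-19.
`%m-%d` extracts the month-day: 01-19.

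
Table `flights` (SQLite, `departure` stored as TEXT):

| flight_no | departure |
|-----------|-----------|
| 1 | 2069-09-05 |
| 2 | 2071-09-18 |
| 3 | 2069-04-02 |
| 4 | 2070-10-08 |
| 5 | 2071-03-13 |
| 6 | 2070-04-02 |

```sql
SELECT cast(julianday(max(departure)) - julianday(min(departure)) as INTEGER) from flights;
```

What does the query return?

899

MIN = 2069-04-02, MAX = 2071-09-18.
28 days remain in April 2069 after the 2nd (30 − 2).
Full months from May 2069 through August 2071 contribute their day counts.
Then 18 days into September 2071.
Total: 28 + 31 + 30 + 31 + 31 + 30 + 31 + 30 + 31 + 31 + 28 + 31 + 30 + 31 + 30 + 31 + 31 + 30 + 31 + 30 + 31 + 31 + 28 + 31 + 30 + 31 + 30 + 31 + 31 + 18 = 899.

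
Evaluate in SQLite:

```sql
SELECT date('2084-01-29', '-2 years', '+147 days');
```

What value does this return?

2082-06-25

Adding -2 years to 2084-01-29 gives 2082-01-29.
Applying '+147 days' to 2082-01-29: counting 147 days forward gives 2082-06-25.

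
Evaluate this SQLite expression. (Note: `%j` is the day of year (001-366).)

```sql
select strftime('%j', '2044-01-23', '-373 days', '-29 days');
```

First apply '-373 days', '-29 days': 2044-01-23 → 2042-12-17.
Day-of-year for 2042-12-17: days since 2042-01-01 inclusive = 351, zero-padded to 351.

351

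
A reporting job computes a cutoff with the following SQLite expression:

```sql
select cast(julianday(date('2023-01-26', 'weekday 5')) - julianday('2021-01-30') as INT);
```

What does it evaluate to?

`weekday 5` advances to the next Friday; 2023-01-26 is a Thursday, so it moves forward to 2023-01-27.
1 day remains in January 2021 after the 30th (31 − 30).
Full months from February 2021 through December 2022 contribute their day counts.
Then 27 days into January 2023.
Total: 1 + 28 + 31 + 30 + 31 + 30 + 31 + 31 + 30 + 31 + 30 + 31 + 31 + 28 + 31 + 30 + 31 + 30 + 31 + 31 + 30 + 31 + 30 + 31 + 27 = 727.

727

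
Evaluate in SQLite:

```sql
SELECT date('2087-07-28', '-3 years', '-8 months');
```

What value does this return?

Adding -3 years to 2087-07-28 gives 2084-07-28.
Adding -8 months to 2084-07-28 gives 2083-11-28.

2083-11-28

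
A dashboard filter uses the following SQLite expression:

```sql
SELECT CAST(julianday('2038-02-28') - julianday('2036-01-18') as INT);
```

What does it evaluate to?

13 days remain in January 2036 after the 18th (31 − 18).
Full months from February 2036 through January 2038 contribute their day counts.
Then 28 days into February 2038.
Total: 13 + 29 + 31 + 30 + 31 + 30 + 31 + 31 + 30 + 31 + 30 + 31 + 31 + 28 + 31 + 30 + 31 + 30 + 31 + 31 + 30 + 31 + 30 + 31 + 31 + 28 = 772.

772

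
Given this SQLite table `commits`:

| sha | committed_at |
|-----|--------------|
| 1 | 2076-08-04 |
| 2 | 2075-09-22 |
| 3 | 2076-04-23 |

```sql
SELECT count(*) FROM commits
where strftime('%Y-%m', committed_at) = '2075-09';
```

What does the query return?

Rows with year-month 2075-09: 2075-09-22 → 1.

1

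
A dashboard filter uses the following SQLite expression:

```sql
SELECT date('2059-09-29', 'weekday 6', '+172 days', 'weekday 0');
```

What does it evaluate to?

`weekday 6` advances to the next Saturday; 2059-09-29 is a Monday, so it moves forward to 2059-10-04.
Applying '+172 days' to 2059-10-04: counting 172 days forward gives 2060-03-24.
`weekday 0` advances to the next Sunday; 2060-03-24 is a Wednesday, so it moves forward to 2060-03-28.

2060-03-28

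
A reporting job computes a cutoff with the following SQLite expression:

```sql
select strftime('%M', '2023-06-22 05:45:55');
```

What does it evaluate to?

45

`%M` extracts the 2-digit minute: 45.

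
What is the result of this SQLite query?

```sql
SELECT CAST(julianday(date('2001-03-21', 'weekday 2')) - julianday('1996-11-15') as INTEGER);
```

1593

`weekday 2` advances to the next Tuesday; 2001-03-21 is a Wednesday, so it moves forward to 2001-03-27.
15 days remain in November 1996 after the 15th (30 − 15).
Full months from December 1996 through February 2001 contribute their day counts.
Then 27 days into March 2001.
Total: 15 + 31 + 31 + 28 + 31 + 30 + 31 + 30 + 31 + 31 + 30 + 31 + 30 + 31 + 31 + 28 + 31 + 30 + 31 + 30 + 31 + 31 + 30 + 31 + 30 + 31 + 31 + 28 + 31 + 30 + 31 + 30 + 31 + 31 + 30 + 31 + 30 + 31 + 31 + 29 + 31 + 30 + 31 + 30 + 31 + 31 + 30 + 31 + 30 + 31 + 31 + 28 + 27 = 1593.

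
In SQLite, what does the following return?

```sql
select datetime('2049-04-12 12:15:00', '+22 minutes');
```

2049-04-12 12:37:00

+22 minutes from 2049-04-12 12:15:00 is 2049-04-12 12:37:00.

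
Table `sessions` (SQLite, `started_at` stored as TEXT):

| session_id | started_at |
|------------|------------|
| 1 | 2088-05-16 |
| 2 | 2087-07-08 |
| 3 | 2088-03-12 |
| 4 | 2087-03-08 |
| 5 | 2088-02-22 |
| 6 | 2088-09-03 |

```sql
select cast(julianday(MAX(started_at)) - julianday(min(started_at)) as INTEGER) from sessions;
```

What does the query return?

MIN = 2087-03-08, MAX = 2088-09-03.
23 days remain in March 2087 after the 8th (31 − 8).
Full months from April 2087 through August 2088 contribute their day counts.
Then 3 days into September 2088.
Total: 23 + 30 + 31 + 30 + 31 + 31 + 30 + 31 + 30 + 31 + 31 + 29 + 31 + 30 + 31 + 30 + 31 + 31 + 3 = 545.

545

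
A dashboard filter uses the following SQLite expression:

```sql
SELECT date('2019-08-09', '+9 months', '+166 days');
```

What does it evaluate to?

2020-10-22

Adding +9 months to 2019-08-09 gives 2020-05-09.
Applying '+166 days' to 2020-05-09: counting 166 days forward gives 2020-10-22.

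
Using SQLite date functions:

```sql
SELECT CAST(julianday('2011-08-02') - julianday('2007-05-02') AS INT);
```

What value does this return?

29 days remain in May 2007 after the 2nd (31 − 2).
Full months from June 2007 through July 2011 contribute their day counts.
Then 2 days into August 2011.
Total: 29 + 30 + 31 + 31 + 30 + 31 + 30 + 31 + 31 + 29 + 31 + 30 + 31 + 30 + 31 + 31 + 30 + 31 + 30 + 31 + 31 + 28 + 31 + 30 + 31 + 30 + 31 + 31 + 30 + 31 + 30 + 31 + 31 + 28 + 31 + 30 + 31 + 30 + 31 + 31 + 30 + 31 + 30 + 31 + 31 + 28 + 31 + 30 + 31 + 30 + 31 + 2 = 1553.

1553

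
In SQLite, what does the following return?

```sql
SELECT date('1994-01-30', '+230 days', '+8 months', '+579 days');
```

Applying '+230 days' to 1994-01-30: counting 230 days forward gives 1994-09-17.
Adding +8 months to 1994-09-17 gives 1995-05-17.
Applying '+579 days' to 1995-05-17: counting 579 days forward gives 1996-12-16.

1996-12-16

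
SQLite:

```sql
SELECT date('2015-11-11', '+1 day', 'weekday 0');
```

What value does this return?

Advancing 1 more day within November lands on 2015-11-12.
`weekday 0` advances to the next Sunday; 2015-11-12 is a Thursday, so it moves forward to 2015-11-15.

2015-11-15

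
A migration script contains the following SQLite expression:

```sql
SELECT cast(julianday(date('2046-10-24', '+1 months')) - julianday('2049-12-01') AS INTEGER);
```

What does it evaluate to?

-1103

Adding +1 month to 2046-10-24 gives 2046-11-24.
6 days remain in November 2046 after the 24th (30 − 24).
Full months from December 2046 through November 2049 contribute their day counts.
Then 1 day into December 2049.
Total: 6 + 31 + 31 + 28 + 31 + 30 + 31 + 30 + 31 + 31 + 30 + 31 + 30 + 31 + 31 + 29 + 31 + 30 + 31 + 30 + 31 + 31 + 30 + 31 + 30 + 31 + 31 + 28 + 31 + 30 + 31 + 30 + 31 + 31 + 30 + 31 + 30 + 1 = 1103.
The subtraction is earlier − later, so the result is −1103 → -1103.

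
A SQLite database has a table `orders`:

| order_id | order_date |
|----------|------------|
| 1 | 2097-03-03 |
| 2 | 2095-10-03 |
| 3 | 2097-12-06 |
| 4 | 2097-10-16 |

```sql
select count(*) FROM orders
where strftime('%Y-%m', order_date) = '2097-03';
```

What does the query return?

1

Rows with year-month 2097-03: 2097-03-03 → 1.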